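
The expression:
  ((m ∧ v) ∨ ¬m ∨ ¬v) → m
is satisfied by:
  {m: True}


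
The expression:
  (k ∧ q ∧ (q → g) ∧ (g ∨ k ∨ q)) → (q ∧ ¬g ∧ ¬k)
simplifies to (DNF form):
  ¬g ∨ ¬k ∨ ¬q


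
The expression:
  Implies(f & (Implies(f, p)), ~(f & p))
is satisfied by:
  {p: False, f: False}
  {f: True, p: False}
  {p: True, f: False}


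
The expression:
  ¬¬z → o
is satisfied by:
  {o: True, z: False}
  {z: False, o: False}
  {z: True, o: True}


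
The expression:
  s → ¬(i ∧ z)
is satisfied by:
  {s: False, z: False, i: False}
  {i: True, s: False, z: False}
  {z: True, s: False, i: False}
  {i: True, z: True, s: False}
  {s: True, i: False, z: False}
  {i: True, s: True, z: False}
  {z: True, s: True, i: False}


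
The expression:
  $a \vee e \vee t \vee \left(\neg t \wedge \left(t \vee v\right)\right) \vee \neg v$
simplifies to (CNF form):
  $\text{True}$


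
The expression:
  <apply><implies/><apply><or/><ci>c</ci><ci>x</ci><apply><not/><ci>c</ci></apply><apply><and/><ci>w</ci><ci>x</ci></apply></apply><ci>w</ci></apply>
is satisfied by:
  {w: True}


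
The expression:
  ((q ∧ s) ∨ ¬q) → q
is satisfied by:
  {q: True}


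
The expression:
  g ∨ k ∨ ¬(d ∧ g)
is always true.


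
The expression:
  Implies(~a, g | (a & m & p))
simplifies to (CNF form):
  a | g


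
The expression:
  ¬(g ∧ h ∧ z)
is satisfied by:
  {h: False, z: False, g: False}
  {g: True, h: False, z: False}
  {z: True, h: False, g: False}
  {g: True, z: True, h: False}
  {h: True, g: False, z: False}
  {g: True, h: True, z: False}
  {z: True, h: True, g: False}


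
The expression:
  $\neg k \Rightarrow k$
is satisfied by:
  {k: True}


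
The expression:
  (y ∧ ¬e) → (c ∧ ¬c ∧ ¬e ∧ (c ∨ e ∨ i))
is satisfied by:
  {e: True, y: False}
  {y: False, e: False}
  {y: True, e: True}


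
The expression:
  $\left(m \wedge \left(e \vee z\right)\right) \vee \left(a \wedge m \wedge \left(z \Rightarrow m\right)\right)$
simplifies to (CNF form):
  $m \wedge \left(a \vee e \vee z\right)$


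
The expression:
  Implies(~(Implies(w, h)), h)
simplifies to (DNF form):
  h | ~w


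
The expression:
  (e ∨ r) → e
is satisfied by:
  {e: True, r: False}
  {r: False, e: False}
  {r: True, e: True}


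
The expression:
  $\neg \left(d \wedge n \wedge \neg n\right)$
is always true.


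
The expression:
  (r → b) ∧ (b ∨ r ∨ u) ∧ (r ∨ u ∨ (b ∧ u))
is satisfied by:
  {u: True, b: True, r: False}
  {u: True, b: False, r: False}
  {r: True, u: True, b: True}
  {r: True, b: True, u: False}


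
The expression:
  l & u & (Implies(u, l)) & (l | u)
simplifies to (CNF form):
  l & u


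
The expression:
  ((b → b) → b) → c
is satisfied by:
  {c: True, b: False}
  {b: False, c: False}
  {b: True, c: True}


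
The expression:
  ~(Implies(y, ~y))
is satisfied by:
  {y: True}


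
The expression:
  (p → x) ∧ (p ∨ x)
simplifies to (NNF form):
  x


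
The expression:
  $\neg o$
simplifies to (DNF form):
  $\neg o$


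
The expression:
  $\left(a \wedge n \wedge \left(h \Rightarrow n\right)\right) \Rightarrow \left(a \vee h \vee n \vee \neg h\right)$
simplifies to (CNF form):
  $\text{True}$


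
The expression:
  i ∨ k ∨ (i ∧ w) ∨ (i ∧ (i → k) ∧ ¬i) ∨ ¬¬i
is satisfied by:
  {i: True, k: True}
  {i: True, k: False}
  {k: True, i: False}


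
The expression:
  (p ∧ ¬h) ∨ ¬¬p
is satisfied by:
  {p: True}


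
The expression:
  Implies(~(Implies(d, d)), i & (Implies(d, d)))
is always true.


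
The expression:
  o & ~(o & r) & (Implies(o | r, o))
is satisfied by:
  {o: True, r: False}


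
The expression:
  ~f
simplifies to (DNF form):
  ~f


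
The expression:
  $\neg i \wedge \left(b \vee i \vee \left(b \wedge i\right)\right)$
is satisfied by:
  {b: True, i: False}


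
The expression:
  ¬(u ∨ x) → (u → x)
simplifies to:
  True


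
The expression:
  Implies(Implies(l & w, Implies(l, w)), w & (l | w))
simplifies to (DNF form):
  w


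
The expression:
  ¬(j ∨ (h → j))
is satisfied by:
  {h: True, j: False}


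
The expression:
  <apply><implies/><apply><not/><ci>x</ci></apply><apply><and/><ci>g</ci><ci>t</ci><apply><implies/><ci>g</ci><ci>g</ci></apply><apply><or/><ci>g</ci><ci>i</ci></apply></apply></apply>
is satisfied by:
  {x: True, t: True, g: True}
  {x: True, t: True, g: False}
  {x: True, g: True, t: False}
  {x: True, g: False, t: False}
  {t: True, g: True, x: False}


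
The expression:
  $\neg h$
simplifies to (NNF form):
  $\neg h$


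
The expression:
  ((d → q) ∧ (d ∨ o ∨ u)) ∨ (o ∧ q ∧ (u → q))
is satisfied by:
  {q: True, u: True, o: True, d: False}
  {q: True, u: True, o: False, d: False}
  {q: True, o: True, u: False, d: False}
  {u: True, o: True, q: False, d: False}
  {u: True, q: False, o: False, d: False}
  {u: False, o: True, q: False, d: False}
  {q: True, d: True, u: True, o: True}
  {q: True, d: True, u: True, o: False}
  {q: True, d: True, o: True, u: False}
  {q: True, d: True, o: False, u: False}


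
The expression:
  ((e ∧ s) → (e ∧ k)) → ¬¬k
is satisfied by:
  {k: True, e: True, s: True}
  {k: True, e: True, s: False}
  {k: True, s: True, e: False}
  {k: True, s: False, e: False}
  {e: True, s: True, k: False}


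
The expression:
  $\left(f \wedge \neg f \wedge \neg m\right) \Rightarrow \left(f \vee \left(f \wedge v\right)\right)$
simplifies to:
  $\text{True}$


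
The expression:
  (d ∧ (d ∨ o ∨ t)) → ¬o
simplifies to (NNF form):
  ¬d ∨ ¬o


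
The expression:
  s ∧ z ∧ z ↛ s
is never true.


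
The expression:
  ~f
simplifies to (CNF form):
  ~f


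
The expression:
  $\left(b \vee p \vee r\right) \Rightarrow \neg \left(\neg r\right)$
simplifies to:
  $r \vee \left(\neg b \wedge \neg p\right)$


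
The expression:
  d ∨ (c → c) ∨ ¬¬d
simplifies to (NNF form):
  True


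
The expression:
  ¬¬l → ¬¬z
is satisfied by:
  {z: True, l: False}
  {l: False, z: False}
  {l: True, z: True}


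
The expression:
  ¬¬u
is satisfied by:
  {u: True}


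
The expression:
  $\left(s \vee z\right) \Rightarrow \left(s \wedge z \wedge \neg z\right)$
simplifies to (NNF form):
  $\neg s \wedge \neg z$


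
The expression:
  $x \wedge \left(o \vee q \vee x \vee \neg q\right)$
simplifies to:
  $x$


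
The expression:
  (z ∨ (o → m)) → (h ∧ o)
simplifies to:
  o ∧ (h ∨ ¬m) ∧ (h ∨ ¬z)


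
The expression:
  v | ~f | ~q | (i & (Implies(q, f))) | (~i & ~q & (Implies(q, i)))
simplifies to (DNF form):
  i | v | ~f | ~q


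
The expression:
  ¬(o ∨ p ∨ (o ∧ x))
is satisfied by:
  {o: False, p: False}


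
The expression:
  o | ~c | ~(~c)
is always true.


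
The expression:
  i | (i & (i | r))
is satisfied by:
  {i: True}


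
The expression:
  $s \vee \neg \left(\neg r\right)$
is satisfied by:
  {r: True, s: True}
  {r: True, s: False}
  {s: True, r: False}


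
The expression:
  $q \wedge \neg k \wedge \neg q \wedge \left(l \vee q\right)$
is never true.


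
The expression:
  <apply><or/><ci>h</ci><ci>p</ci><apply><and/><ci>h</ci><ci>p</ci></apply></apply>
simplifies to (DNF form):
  <apply><or/><ci>h</ci><ci>p</ci></apply>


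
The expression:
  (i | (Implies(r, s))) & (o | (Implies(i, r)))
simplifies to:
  (i & r) | (o & ~r) | (s & ~i) | (~i & ~r)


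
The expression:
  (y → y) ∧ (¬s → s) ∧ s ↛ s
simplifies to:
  False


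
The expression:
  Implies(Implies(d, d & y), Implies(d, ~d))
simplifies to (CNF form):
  ~d | ~y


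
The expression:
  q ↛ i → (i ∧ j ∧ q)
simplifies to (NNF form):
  i ∨ ¬q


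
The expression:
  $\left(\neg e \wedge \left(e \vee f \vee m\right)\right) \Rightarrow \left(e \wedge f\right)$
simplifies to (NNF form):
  $e \vee \left(\neg f \wedge \neg m\right)$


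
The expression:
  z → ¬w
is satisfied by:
  {w: False, z: False}
  {z: True, w: False}
  {w: True, z: False}


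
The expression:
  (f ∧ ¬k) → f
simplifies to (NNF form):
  True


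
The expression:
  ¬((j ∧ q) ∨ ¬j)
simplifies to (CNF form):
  j ∧ ¬q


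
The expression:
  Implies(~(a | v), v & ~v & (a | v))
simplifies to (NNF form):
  a | v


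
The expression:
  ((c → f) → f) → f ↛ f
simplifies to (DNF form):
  ¬c ∧ ¬f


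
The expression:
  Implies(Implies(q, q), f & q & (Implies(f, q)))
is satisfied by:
  {f: True, q: True}


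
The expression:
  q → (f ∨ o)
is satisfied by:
  {o: True, f: True, q: False}
  {o: True, f: False, q: False}
  {f: True, o: False, q: False}
  {o: False, f: False, q: False}
  {o: True, q: True, f: True}
  {o: True, q: True, f: False}
  {q: True, f: True, o: False}


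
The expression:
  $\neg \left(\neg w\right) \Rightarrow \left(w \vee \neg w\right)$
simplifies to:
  $\text{True}$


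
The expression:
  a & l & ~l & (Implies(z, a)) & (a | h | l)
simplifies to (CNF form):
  False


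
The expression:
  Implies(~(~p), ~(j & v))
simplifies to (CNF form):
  ~j | ~p | ~v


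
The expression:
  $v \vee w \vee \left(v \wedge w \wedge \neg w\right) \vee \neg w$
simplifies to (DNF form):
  $\text{True}$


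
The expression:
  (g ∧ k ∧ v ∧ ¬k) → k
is always true.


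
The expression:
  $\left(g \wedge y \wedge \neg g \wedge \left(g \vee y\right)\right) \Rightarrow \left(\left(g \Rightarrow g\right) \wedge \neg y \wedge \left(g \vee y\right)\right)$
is always true.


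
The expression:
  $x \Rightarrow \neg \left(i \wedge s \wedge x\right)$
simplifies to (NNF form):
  $\neg i \vee \neg s \vee \neg x$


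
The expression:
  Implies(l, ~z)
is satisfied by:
  {l: False, z: False}
  {z: True, l: False}
  {l: True, z: False}


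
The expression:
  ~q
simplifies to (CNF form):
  ~q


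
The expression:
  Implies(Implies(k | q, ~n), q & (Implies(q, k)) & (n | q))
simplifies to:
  (k & n) | (k & q) | (n & q)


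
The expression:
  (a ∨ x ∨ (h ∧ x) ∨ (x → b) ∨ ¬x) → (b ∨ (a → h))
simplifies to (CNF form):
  b ∨ h ∨ ¬a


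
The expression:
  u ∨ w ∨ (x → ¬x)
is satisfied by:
  {u: True, w: True, x: False}
  {u: True, w: False, x: False}
  {w: True, u: False, x: False}
  {u: False, w: False, x: False}
  {x: True, u: True, w: True}
  {x: True, u: True, w: False}
  {x: True, w: True, u: False}


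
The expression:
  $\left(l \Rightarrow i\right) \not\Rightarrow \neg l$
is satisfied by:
  {i: True, l: True}


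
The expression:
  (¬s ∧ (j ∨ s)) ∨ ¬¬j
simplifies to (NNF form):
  j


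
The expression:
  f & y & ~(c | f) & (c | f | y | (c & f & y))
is never true.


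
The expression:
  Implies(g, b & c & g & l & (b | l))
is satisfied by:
  {b: True, l: True, c: True, g: False}
  {b: True, l: True, c: False, g: False}
  {b: True, c: True, l: False, g: False}
  {b: True, c: False, l: False, g: False}
  {l: True, c: True, b: False, g: False}
  {l: True, b: False, c: False, g: False}
  {l: False, c: True, b: False, g: False}
  {l: False, b: False, c: False, g: False}
  {b: True, g: True, l: True, c: True}


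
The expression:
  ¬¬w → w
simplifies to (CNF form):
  True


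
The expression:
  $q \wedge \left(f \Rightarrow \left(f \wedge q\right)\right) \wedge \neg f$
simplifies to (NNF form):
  $q \wedge \neg f$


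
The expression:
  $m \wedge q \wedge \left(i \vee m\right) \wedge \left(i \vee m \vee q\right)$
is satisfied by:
  {m: True, q: True}


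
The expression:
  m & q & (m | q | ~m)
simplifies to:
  m & q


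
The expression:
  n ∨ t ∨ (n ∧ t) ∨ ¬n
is always true.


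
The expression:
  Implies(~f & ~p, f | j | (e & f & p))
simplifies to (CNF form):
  f | j | p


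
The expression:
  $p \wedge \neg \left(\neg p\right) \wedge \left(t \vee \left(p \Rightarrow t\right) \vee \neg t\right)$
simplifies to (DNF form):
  $p$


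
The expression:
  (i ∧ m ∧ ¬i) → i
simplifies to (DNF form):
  True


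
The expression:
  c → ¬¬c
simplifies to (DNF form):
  True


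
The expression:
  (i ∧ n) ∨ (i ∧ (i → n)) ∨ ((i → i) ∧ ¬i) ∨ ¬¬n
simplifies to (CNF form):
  n ∨ ¬i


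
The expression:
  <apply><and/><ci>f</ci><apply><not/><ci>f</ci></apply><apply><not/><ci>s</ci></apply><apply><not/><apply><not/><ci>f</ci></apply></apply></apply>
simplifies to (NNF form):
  <false/>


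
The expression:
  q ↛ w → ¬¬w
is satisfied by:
  {w: True, q: False}
  {q: False, w: False}
  {q: True, w: True}


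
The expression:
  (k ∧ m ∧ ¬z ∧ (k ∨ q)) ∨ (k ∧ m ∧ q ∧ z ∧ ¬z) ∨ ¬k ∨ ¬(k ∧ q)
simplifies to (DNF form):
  (m ∧ ¬z) ∨ ¬k ∨ ¬q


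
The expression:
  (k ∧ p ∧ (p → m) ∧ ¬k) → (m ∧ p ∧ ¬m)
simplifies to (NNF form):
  True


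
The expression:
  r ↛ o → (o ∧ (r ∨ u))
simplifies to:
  o ∨ ¬r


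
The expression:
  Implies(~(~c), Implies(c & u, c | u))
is always true.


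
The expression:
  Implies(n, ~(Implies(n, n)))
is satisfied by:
  {n: False}


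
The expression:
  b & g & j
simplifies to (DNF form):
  b & g & j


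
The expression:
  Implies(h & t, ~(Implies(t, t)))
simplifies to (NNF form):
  ~h | ~t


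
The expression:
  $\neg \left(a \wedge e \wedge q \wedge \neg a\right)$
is always true.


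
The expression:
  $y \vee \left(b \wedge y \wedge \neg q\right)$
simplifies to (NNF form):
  $y$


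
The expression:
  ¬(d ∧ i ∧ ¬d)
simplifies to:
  True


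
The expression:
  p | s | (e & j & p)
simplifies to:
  p | s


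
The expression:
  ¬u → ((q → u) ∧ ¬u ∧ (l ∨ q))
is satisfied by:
  {u: True, l: True, q: False}
  {u: True, l: False, q: False}
  {q: True, u: True, l: True}
  {q: True, u: True, l: False}
  {l: True, q: False, u: False}


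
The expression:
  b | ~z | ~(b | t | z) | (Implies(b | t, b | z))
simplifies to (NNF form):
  True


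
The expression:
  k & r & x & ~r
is never true.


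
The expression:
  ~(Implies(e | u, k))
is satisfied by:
  {e: True, u: True, k: False}
  {e: True, u: False, k: False}
  {u: True, e: False, k: False}


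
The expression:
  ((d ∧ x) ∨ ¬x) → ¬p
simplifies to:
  (x ∧ ¬d) ∨ ¬p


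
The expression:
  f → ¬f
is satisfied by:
  {f: False}


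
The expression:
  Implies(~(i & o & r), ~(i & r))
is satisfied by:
  {o: True, i: False, r: False}
  {o: False, i: False, r: False}
  {r: True, o: True, i: False}
  {r: True, o: False, i: False}
  {i: True, o: True, r: False}
  {i: True, o: False, r: False}
  {i: True, r: True, o: True}


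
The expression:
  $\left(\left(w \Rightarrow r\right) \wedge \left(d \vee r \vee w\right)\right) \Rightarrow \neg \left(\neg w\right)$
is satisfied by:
  {w: True, r: False, d: False}
  {d: True, w: True, r: False}
  {w: True, r: True, d: False}
  {d: True, w: True, r: True}
  {d: False, r: False, w: False}


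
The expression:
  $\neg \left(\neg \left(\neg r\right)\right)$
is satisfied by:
  {r: False}


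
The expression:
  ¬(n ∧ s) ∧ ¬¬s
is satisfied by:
  {s: True, n: False}


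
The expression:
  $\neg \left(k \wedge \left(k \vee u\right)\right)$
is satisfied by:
  {k: False}


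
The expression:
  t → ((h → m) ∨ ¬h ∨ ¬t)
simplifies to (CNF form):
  m ∨ ¬h ∨ ¬t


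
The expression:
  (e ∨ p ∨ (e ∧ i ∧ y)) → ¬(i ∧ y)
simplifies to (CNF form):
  (¬e ∨ ¬i ∨ ¬y) ∧ (¬i ∨ ¬p ∨ ¬y)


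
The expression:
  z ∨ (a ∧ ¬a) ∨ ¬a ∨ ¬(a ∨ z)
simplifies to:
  z ∨ ¬a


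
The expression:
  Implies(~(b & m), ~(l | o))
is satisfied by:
  {m: True, b: True, l: False, o: False}
  {m: True, l: False, b: False, o: False}
  {b: True, m: False, l: False, o: False}
  {m: False, l: False, b: False, o: False}
  {m: True, o: True, b: True, l: False}
  {m: True, l: True, b: True, o: False}
  {o: True, m: True, l: True, b: True}


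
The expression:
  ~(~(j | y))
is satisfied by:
  {y: True, j: True}
  {y: True, j: False}
  {j: True, y: False}


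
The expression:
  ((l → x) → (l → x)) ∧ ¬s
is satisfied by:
  {s: False}


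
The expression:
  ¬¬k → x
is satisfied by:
  {x: True, k: False}
  {k: False, x: False}
  {k: True, x: True}


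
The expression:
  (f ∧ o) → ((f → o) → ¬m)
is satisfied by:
  {m: False, o: False, f: False}
  {f: True, m: False, o: False}
  {o: True, m: False, f: False}
  {f: True, o: True, m: False}
  {m: True, f: False, o: False}
  {f: True, m: True, o: False}
  {o: True, m: True, f: False}


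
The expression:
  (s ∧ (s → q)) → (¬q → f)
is always true.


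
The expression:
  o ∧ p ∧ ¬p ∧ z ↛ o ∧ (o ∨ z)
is never true.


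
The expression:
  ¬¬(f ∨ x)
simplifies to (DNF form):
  f ∨ x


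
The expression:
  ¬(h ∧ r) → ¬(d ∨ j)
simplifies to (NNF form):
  (h ∨ ¬d) ∧ (h ∨ ¬j) ∧ (r ∨ ¬d) ∧ (r ∨ ¬j)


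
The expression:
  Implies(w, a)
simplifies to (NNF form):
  a | ~w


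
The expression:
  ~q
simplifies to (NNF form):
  ~q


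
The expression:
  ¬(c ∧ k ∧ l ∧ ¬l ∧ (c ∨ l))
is always true.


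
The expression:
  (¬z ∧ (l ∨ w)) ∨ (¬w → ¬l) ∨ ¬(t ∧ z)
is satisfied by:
  {w: True, l: False, t: False, z: False}
  {z: False, l: False, w: False, t: False}
  {z: True, w: True, l: False, t: False}
  {z: True, l: False, w: False, t: False}
  {t: True, w: True, z: False, l: False}
  {t: True, z: False, l: False, w: False}
  {t: True, z: True, w: True, l: False}
  {t: True, z: True, l: False, w: False}
  {w: True, l: True, t: False, z: False}
  {l: True, t: False, w: False, z: False}
  {z: True, l: True, w: True, t: False}
  {z: True, l: True, t: False, w: False}
  {w: True, l: True, t: True, z: False}
  {l: True, t: True, z: False, w: False}
  {z: True, l: True, t: True, w: True}


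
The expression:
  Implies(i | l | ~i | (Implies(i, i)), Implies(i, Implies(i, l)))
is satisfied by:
  {l: True, i: False}
  {i: False, l: False}
  {i: True, l: True}


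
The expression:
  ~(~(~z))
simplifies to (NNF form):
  ~z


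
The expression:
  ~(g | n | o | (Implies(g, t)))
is never true.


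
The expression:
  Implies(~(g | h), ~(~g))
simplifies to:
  g | h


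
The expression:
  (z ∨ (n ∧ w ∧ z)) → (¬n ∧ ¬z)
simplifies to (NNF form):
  ¬z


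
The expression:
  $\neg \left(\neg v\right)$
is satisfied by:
  {v: True}


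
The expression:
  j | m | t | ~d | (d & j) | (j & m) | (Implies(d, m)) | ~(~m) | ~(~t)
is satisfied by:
  {t: True, m: True, j: True, d: False}
  {t: True, m: True, j: False, d: False}
  {t: True, j: True, m: False, d: False}
  {t: True, j: False, m: False, d: False}
  {m: True, j: True, t: False, d: False}
  {m: True, j: False, t: False, d: False}
  {j: True, t: False, m: False, d: False}
  {j: False, t: False, m: False, d: False}
  {d: True, t: True, m: True, j: True}
  {d: True, t: True, m: True, j: False}
  {d: True, t: True, j: True, m: False}
  {d: True, t: True, j: False, m: False}
  {d: True, m: True, j: True, t: False}
  {d: True, m: True, j: False, t: False}
  {d: True, j: True, m: False, t: False}


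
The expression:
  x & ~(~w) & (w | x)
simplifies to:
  w & x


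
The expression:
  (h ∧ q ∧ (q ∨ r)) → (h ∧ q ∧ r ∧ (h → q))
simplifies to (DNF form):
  r ∨ ¬h ∨ ¬q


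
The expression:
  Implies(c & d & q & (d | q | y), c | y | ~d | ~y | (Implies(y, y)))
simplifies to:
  True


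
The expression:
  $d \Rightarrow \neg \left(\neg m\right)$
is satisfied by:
  {m: True, d: False}
  {d: False, m: False}
  {d: True, m: True}


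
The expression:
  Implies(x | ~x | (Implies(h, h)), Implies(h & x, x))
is always true.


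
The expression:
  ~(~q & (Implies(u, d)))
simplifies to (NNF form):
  q | (u & ~d)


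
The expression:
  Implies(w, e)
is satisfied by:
  {e: True, w: False}
  {w: False, e: False}
  {w: True, e: True}


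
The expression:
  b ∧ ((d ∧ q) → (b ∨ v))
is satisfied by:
  {b: True}


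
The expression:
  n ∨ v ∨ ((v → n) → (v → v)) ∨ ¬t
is always true.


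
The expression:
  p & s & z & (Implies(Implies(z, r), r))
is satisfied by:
  {z: True, p: True, s: True}


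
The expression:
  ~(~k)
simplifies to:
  k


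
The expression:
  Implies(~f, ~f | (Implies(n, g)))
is always true.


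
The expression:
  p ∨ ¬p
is always true.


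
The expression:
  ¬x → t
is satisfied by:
  {x: True, t: True}
  {x: True, t: False}
  {t: True, x: False}


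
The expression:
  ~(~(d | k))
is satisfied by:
  {d: True, k: True}
  {d: True, k: False}
  {k: True, d: False}


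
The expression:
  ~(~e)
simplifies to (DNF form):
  e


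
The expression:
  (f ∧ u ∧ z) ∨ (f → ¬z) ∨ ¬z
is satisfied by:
  {u: True, z: False, f: False}
  {u: False, z: False, f: False}
  {f: True, u: True, z: False}
  {f: True, u: False, z: False}
  {z: True, u: True, f: False}
  {z: True, u: False, f: False}
  {z: True, f: True, u: True}


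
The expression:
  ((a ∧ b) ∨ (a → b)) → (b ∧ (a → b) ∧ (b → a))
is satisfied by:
  {a: True}


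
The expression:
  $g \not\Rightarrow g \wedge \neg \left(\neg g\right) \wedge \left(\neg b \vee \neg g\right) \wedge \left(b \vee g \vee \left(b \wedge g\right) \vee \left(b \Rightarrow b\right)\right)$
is never true.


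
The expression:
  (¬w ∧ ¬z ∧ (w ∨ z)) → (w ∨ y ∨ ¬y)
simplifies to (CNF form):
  True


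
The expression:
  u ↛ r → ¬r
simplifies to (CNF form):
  True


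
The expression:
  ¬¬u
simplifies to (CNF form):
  u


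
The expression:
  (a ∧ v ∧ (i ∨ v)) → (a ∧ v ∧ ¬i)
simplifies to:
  ¬a ∨ ¬i ∨ ¬v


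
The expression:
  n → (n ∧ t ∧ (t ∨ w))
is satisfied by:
  {t: True, n: False}
  {n: False, t: False}
  {n: True, t: True}


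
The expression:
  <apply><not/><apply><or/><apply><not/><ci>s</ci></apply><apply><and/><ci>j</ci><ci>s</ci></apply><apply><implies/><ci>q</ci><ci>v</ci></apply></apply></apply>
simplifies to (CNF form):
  <apply><and/><ci>q</ci><ci>s</ci><apply><not/><ci>j</ci></apply><apply><not/><ci>v</ci></apply></apply>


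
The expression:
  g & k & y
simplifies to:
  g & k & y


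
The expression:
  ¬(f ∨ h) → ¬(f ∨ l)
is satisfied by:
  {h: True, f: True, l: False}
  {h: True, l: False, f: False}
  {f: True, l: False, h: False}
  {f: False, l: False, h: False}
  {h: True, f: True, l: True}
  {h: True, l: True, f: False}
  {f: True, l: True, h: False}


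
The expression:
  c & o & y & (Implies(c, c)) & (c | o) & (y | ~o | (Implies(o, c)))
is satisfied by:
  {c: True, o: True, y: True}


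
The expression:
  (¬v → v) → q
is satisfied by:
  {q: True, v: False}
  {v: False, q: False}
  {v: True, q: True}


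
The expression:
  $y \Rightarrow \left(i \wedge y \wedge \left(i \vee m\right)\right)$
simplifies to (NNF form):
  $i \vee \neg y$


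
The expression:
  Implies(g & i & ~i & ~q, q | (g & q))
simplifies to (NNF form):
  True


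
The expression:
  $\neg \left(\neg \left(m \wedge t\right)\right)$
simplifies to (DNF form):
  $m \wedge t$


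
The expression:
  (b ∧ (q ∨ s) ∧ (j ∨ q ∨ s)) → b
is always true.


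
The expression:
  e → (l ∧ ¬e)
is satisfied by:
  {e: False}


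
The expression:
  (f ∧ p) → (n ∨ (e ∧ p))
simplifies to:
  e ∨ n ∨ ¬f ∨ ¬p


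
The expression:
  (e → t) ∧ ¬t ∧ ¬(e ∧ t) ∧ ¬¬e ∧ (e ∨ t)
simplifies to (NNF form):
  False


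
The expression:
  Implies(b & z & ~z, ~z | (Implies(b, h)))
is always true.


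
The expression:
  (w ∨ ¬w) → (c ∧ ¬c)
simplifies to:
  False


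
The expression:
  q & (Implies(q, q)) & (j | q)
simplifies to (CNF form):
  q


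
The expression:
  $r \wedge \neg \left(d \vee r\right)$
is never true.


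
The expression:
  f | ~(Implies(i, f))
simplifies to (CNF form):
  f | i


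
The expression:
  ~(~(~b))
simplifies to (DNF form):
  ~b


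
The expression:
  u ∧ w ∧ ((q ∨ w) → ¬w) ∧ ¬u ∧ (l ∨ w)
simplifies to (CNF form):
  False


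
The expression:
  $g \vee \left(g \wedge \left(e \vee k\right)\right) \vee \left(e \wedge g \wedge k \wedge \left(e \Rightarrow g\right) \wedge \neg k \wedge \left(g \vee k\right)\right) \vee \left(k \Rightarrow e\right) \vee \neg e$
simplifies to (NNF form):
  $\text{True}$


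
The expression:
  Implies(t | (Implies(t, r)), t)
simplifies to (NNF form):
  t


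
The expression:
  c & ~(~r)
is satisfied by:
  {r: True, c: True}


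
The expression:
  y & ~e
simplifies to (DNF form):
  y & ~e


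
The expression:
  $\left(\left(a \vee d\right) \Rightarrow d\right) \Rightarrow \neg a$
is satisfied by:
  {d: False, a: False}
  {a: True, d: False}
  {d: True, a: False}


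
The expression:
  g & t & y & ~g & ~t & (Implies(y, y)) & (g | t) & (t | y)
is never true.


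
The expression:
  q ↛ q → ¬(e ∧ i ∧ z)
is always true.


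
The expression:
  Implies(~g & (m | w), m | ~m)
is always true.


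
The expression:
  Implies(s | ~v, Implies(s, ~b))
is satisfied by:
  {s: False, b: False}
  {b: True, s: False}
  {s: True, b: False}


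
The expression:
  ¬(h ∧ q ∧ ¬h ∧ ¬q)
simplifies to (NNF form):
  True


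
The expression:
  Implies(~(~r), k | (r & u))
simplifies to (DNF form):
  k | u | ~r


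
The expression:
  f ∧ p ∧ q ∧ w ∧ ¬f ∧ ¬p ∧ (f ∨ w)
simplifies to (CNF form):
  False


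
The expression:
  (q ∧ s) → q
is always true.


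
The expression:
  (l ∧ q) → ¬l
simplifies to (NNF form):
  ¬l ∨ ¬q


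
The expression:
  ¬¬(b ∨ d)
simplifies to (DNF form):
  b ∨ d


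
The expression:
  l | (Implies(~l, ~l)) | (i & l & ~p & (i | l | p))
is always true.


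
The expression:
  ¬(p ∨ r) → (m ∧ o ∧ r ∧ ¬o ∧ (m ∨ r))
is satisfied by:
  {r: True, p: True}
  {r: True, p: False}
  {p: True, r: False}


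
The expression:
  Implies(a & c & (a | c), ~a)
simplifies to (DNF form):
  ~a | ~c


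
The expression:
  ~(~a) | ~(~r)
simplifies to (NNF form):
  a | r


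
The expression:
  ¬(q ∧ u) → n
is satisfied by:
  {n: True, u: True, q: True}
  {n: True, u: True, q: False}
  {n: True, q: True, u: False}
  {n: True, q: False, u: False}
  {u: True, q: True, n: False}


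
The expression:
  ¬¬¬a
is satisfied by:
  {a: False}


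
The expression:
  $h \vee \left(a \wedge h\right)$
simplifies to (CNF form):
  $h$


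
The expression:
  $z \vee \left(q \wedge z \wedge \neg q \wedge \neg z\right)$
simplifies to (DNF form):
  $z$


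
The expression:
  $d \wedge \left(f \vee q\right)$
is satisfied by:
  {q: True, f: True, d: True}
  {q: True, d: True, f: False}
  {f: True, d: True, q: False}


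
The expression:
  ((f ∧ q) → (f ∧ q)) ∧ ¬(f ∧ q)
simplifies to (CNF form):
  ¬f ∨ ¬q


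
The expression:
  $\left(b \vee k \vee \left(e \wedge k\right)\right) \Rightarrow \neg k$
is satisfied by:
  {k: False}


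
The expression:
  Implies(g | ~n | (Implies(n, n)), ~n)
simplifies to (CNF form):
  ~n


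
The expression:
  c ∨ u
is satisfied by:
  {c: True, u: True}
  {c: True, u: False}
  {u: True, c: False}


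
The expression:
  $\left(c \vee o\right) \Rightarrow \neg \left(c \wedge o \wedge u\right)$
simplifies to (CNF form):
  $\neg c \vee \neg o \vee \neg u$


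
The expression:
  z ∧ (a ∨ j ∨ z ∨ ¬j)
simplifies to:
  z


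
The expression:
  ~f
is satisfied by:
  {f: False}


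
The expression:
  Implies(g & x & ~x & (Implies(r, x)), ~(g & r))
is always true.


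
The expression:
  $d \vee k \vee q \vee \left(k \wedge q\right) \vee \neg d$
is always true.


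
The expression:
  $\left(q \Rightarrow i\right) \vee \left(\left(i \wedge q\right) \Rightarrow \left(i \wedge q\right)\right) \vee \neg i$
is always true.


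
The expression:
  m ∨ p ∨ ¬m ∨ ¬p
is always true.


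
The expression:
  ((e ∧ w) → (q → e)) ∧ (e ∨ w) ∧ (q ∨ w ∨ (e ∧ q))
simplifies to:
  w ∨ (e ∧ q)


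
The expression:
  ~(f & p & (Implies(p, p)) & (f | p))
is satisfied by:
  {p: False, f: False}
  {f: True, p: False}
  {p: True, f: False}


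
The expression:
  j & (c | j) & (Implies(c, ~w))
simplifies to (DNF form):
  (j & ~c) | (j & ~w)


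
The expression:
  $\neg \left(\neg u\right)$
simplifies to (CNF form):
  $u$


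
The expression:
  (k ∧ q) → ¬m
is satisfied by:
  {k: False, q: False, m: False}
  {m: True, k: False, q: False}
  {q: True, k: False, m: False}
  {m: True, q: True, k: False}
  {k: True, m: False, q: False}
  {m: True, k: True, q: False}
  {q: True, k: True, m: False}


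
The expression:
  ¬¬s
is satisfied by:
  {s: True}


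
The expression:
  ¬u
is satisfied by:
  {u: False}


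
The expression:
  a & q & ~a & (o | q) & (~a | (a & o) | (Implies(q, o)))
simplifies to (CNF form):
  False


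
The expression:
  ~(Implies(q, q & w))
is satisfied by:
  {q: True, w: False}


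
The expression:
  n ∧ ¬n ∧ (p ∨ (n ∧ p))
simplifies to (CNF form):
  False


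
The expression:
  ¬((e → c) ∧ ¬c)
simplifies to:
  c ∨ e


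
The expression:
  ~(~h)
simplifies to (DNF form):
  h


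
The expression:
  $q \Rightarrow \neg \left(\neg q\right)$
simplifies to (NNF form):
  $\text{True}$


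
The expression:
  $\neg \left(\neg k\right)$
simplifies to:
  $k$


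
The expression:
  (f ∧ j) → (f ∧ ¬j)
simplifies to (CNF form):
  ¬f ∨ ¬j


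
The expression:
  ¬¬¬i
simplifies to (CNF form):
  ¬i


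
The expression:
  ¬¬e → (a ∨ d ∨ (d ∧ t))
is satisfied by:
  {a: True, d: True, e: False}
  {a: True, e: False, d: False}
  {d: True, e: False, a: False}
  {d: False, e: False, a: False}
  {a: True, d: True, e: True}
  {a: True, e: True, d: False}
  {d: True, e: True, a: False}


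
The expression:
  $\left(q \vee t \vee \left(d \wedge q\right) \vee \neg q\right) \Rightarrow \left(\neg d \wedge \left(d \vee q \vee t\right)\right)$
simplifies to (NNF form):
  $\neg d \wedge \left(q \vee t\right)$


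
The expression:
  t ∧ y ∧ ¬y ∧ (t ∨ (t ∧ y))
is never true.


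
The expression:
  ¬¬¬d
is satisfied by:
  {d: False}


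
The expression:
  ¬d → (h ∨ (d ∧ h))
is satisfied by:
  {d: True, h: True}
  {d: True, h: False}
  {h: True, d: False}


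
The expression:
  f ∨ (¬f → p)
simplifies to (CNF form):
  f ∨ p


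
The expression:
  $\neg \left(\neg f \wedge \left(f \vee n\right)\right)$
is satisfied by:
  {f: True, n: False}
  {n: False, f: False}
  {n: True, f: True}


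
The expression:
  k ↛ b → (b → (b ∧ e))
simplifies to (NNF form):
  True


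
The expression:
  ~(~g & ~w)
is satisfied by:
  {g: True, w: True}
  {g: True, w: False}
  {w: True, g: False}


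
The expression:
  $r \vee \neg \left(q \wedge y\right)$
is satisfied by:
  {r: True, q: False, y: False}
  {q: False, y: False, r: False}
  {r: True, y: True, q: False}
  {y: True, q: False, r: False}
  {r: True, q: True, y: False}
  {q: True, r: False, y: False}
  {r: True, y: True, q: True}


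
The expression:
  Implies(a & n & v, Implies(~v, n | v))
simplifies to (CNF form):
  True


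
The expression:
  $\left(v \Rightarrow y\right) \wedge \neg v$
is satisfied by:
  {v: False}


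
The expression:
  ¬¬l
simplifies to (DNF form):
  l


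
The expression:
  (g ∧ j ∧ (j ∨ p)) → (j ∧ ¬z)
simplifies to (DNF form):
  ¬g ∨ ¬j ∨ ¬z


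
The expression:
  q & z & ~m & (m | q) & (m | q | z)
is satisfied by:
  {z: True, q: True, m: False}


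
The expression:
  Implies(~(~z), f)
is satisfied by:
  {f: True, z: False}
  {z: False, f: False}
  {z: True, f: True}


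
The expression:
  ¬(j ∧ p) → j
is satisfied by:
  {j: True}


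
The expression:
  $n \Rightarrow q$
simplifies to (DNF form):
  $q \vee \neg n$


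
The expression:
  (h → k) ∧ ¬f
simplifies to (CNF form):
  ¬f ∧ (k ∨ ¬h)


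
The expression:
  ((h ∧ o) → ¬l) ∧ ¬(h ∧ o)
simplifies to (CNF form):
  ¬h ∨ ¬o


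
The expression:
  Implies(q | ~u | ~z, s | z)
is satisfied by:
  {z: True, s: True}
  {z: True, s: False}
  {s: True, z: False}


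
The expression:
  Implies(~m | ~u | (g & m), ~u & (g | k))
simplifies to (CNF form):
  (m | ~u) & (u | ~u) & (g | k | m) & (g | k | u) & (~g | ~u) & (g | k | ~g) & (g | m | ~u) & (g | u | ~u) & (k | m | ~u) & (k | u | ~u) & (g | ~g | ~u) & (k | ~g | ~u)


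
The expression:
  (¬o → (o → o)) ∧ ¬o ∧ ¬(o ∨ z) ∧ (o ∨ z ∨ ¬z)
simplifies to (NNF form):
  ¬o ∧ ¬z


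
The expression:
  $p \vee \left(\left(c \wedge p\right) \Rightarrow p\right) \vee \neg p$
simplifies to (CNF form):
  $\text{True}$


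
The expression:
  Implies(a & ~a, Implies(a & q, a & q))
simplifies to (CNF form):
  True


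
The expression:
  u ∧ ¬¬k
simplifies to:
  k ∧ u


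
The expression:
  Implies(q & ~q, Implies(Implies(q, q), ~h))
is always true.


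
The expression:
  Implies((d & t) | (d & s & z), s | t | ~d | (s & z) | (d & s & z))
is always true.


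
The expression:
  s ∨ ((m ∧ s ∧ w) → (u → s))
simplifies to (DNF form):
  True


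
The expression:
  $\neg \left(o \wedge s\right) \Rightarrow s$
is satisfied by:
  {s: True}


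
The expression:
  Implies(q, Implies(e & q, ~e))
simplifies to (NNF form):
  ~e | ~q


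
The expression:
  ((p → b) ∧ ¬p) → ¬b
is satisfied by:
  {p: True, b: False}
  {b: False, p: False}
  {b: True, p: True}


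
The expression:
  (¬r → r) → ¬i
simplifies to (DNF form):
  ¬i ∨ ¬r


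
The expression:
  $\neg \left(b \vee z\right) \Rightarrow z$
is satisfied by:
  {b: True, z: True}
  {b: True, z: False}
  {z: True, b: False}


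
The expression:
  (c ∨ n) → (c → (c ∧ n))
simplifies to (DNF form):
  n ∨ ¬c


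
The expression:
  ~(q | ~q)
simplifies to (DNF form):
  False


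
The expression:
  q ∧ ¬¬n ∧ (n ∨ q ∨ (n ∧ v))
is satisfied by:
  {q: True, n: True}


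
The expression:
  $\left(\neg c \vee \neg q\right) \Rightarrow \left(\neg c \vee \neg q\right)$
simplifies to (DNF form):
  $\text{True}$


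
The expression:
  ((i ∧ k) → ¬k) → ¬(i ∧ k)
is always true.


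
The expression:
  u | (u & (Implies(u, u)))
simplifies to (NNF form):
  u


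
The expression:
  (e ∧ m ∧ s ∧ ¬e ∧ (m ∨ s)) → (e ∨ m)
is always true.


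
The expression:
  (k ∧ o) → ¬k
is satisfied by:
  {k: False, o: False}
  {o: True, k: False}
  {k: True, o: False}


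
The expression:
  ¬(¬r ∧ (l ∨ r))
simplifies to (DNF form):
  r ∨ ¬l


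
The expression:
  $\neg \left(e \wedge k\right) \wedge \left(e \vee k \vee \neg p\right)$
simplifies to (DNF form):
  $\left(e \wedge \neg k\right) \vee \left(k \wedge \neg e\right) \vee \left(\neg e \wedge \neg p\right)$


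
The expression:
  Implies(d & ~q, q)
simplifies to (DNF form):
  q | ~d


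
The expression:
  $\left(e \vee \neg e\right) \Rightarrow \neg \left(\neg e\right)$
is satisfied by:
  {e: True}


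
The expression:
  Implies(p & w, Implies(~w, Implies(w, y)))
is always true.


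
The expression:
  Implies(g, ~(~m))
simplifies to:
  m | ~g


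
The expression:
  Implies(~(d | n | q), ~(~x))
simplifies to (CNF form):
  d | n | q | x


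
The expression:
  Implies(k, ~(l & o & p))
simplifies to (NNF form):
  ~k | ~l | ~o | ~p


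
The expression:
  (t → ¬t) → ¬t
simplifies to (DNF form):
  True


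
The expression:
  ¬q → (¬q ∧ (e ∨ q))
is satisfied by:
  {q: True, e: True}
  {q: True, e: False}
  {e: True, q: False}


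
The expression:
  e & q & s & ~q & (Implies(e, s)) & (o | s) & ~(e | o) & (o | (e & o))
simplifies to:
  False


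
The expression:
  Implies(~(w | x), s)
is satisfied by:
  {s: True, x: True, w: True}
  {s: True, x: True, w: False}
  {s: True, w: True, x: False}
  {s: True, w: False, x: False}
  {x: True, w: True, s: False}
  {x: True, w: False, s: False}
  {w: True, x: False, s: False}


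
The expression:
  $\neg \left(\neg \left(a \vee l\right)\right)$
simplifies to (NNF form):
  $a \vee l$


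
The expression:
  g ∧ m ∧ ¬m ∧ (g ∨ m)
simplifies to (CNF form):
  False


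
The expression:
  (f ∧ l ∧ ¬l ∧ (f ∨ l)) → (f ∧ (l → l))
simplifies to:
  True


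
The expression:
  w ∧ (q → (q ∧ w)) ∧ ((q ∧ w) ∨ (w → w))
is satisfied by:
  {w: True}


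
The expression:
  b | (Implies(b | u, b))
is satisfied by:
  {b: True, u: False}
  {u: False, b: False}
  {u: True, b: True}


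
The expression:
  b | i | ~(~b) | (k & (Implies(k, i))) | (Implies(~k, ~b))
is always true.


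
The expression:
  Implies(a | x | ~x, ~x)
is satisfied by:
  {x: False}


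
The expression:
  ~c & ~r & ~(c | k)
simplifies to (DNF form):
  ~c & ~k & ~r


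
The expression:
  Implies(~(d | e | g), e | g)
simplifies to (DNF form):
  d | e | g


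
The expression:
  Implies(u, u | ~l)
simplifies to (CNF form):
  True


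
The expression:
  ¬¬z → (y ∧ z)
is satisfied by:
  {y: True, z: False}
  {z: False, y: False}
  {z: True, y: True}


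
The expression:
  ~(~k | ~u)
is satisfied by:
  {u: True, k: True}


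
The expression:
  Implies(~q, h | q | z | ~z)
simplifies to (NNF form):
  True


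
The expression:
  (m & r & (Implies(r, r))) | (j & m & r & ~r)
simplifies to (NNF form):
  m & r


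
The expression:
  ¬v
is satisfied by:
  {v: False}


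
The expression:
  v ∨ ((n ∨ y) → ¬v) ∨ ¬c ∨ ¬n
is always true.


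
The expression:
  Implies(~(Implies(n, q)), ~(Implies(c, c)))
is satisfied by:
  {q: True, n: False}
  {n: False, q: False}
  {n: True, q: True}


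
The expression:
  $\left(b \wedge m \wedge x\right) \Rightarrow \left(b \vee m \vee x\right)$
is always true.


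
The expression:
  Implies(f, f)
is always true.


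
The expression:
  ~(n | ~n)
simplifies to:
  False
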